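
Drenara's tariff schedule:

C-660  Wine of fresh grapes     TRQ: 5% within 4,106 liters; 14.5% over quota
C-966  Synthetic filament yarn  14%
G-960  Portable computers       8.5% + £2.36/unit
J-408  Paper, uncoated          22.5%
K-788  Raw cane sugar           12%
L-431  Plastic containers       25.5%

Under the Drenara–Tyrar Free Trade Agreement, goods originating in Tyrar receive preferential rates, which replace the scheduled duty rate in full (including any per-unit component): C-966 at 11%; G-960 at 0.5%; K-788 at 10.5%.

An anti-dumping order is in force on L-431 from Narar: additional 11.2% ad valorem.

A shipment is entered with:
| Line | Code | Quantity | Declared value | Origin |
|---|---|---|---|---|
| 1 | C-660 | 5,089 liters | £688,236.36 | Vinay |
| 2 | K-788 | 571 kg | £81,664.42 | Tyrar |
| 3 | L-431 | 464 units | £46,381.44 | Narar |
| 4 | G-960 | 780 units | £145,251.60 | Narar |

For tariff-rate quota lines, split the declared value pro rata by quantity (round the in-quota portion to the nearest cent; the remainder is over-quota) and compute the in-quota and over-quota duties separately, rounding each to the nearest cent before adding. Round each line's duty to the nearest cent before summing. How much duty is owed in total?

£86,825.14

Line 1 (C-660, Vinay, 5,089 liters, £688,236.36):
Code C-660 is under a tariff-rate quota (threshold 4,106 liters). In-quota: 4,106 liters at 5%; over-quota: 983 liters at 14.5%.
Pro-rata value split: in-quota = £688,236.36 × 4,106/5,089 = £555,295.44; over-quota = £688,236.36 − £555,295.44 = £132,940.92.
In-quota duty = £555,295.44 × 5% = £27,764.77. Over-quota duty = £132,940.92 × 14.5% = £19,276.43.
Line duty = £27,764.77 + £19,276.43 = £47,041.20.
Line 2 (K-788, Tyrar, 571 kg, £81,664.42):
Base rate for K-788 is 12%.
Origin Tyrar qualifies under the Drenara–Tyrar agreement and K-788 is covered: preferential rate 10.5% applies instead.
Duty = £81,664.42 × 10.5% = £8,574.76.
Line 3 (L-431, Narar, 464 units, £46,381.44):
Base rate for L-431 is 25.5%.
Additional duty on L-431 from Narar: +11.2%. Applied ad valorem rate: 25.5% + 11.2% = 36.7%.
Duty = £46,381.44 × 36.7% = £17,021.99.
Line 4 (G-960, Narar, 780 units, £145,251.60):
Base rate for G-960 is 8.5% + £2.36/unit.
G-960 has an FTA preferential rate, but origin Narar is not Tyrar; base rate stands.
Duty = £145,251.60 × 8.5% + 780 × £2.36 = £14,187.19.
Total = £47,041.20 + £8,574.76 + £17,021.99 + £14,187.19 = £86,825.14.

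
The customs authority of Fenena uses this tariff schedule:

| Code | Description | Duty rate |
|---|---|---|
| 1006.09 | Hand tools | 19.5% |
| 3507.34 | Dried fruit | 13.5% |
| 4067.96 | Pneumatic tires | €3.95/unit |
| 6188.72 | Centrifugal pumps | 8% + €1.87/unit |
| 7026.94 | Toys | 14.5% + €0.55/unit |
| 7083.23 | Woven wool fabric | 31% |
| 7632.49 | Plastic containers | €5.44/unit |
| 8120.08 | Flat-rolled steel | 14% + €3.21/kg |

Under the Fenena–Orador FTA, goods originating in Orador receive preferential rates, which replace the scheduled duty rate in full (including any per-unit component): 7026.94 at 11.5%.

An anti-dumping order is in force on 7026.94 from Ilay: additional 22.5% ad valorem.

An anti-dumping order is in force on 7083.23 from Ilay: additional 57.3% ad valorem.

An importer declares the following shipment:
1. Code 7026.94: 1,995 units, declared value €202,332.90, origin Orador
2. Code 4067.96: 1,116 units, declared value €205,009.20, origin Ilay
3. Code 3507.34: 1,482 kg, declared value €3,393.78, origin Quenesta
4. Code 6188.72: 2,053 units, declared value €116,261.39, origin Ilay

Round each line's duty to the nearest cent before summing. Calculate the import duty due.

Line 1 (7026.94, Orador, 1,995 units, €202,332.90):
Base rate for 7026.94 is 14.5% + €0.55/unit.
Origin Orador qualifies under the Fenena–Orador agreement and 7026.94 is covered: preferential rate 11.5% applies instead.
The additional-duty order on 7026.94 targets Ilay, not Orador; it does not apply.
Duty = €202,332.90 × 11.5% = €23,268.28.
Line 2 (4067.96, Ilay, 1,116 units, €205,009.20):
Base rate for 4067.96 is €3.95/unit.
Duty = 1,116 × €3.95 = €4,408.20.
Line 3 (3507.34, Quenesta, 1,482 kg, €3,393.78):
Base rate for 3507.34 is 13.5%.
Duty = €3,393.78 × 13.5% = €458.16.
Line 4 (6188.72, Ilay, 2,053 units, €116,261.39):
Base rate for 6188.72 is 8% + €1.87/unit.
Duty = €116,261.39 × 8% + 2,053 × €1.87 = €13,140.02.
Total = €23,268.28 + €4,408.20 + €458.16 + €13,140.02 = €41,274.66.

€41,274.66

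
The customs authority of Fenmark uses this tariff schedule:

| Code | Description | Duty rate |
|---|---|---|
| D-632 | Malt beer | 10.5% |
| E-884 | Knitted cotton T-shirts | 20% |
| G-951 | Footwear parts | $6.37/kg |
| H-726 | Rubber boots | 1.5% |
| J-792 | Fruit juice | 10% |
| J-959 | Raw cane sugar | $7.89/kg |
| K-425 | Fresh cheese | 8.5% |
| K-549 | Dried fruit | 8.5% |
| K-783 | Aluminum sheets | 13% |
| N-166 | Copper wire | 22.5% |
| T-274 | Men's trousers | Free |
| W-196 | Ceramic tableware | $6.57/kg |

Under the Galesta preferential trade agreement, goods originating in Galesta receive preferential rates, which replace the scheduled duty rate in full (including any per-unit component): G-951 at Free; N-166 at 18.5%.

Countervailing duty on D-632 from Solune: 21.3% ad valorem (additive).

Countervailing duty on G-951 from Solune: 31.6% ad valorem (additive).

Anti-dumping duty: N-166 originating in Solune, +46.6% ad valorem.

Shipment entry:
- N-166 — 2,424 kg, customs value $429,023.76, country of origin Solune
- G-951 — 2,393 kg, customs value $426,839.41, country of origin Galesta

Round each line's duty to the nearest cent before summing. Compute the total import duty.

$296,455.42

Line 1 (N-166, Solune, 2,424 kg, $429,023.76):
Base rate for N-166 is 22.5%.
N-166 has an FTA preferential rate, but origin Solune is not Galesta; base rate stands.
Additional duty on N-166 from Solune: +46.6%. Applied ad valorem rate: 22.5% + 46.6% = 69.1%.
Duty = $429,023.76 × 69.1% = $296,455.42.
Line 2 (G-951, Galesta, 2,393 kg, $426,839.41):
Base rate for G-951 is $6.37/kg.
Origin Galesta qualifies under the Fenmark–Galesta agreement and G-951 is covered: preferential rate Free applies instead.
The additional-duty order on G-951 targets Solune, not Galesta; it does not apply.
Duty = $426,839.41 × 0% = $0.00.
Total = $296,455.42 + $0.00 = $296,455.42.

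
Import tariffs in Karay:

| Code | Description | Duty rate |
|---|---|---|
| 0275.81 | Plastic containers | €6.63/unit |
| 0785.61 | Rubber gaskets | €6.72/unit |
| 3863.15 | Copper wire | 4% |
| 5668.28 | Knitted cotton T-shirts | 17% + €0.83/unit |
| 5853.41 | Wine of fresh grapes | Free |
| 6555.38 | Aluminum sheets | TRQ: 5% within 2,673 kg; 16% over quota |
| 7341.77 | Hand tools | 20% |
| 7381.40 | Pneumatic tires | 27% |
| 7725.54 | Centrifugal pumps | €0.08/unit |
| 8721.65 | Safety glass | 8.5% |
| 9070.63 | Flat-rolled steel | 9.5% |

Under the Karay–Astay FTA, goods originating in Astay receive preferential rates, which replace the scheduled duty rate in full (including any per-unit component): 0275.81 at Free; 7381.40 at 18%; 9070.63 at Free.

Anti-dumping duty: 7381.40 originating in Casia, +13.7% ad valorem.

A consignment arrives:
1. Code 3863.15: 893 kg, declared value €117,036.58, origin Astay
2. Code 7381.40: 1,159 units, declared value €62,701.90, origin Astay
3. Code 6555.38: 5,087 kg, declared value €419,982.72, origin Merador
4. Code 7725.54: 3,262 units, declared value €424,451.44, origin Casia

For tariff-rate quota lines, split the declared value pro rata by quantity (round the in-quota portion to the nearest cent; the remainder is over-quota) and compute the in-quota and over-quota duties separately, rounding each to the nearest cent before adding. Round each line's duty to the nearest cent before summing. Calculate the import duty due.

€59,150.87

Line 1 (3863.15, Astay, 893 kg, €117,036.58):
Base rate for 3863.15 is 4%.
Origin Astay is the FTA partner but 3863.15 is not on the preference list; base rate stands.
Duty = €117,036.58 × 4% = €4,681.46.
Line 2 (7381.40, Astay, 1,159 units, €62,701.90):
Base rate for 7381.40 is 27%.
Origin Astay qualifies under the Karay–Astay agreement and 7381.40 is covered: preferential rate 18% applies instead.
The additional-duty order on 7381.40 targets Casia, not Astay; it does not apply.
Duty = €62,701.90 × 18% = €11,286.34.
Line 3 (6555.38, Merador, 5,087 kg, €419,982.72):
Code 6555.38 is under a tariff-rate quota (threshold 2,673 kg). In-quota: 2,673 kg at 5%; over-quota: 2,414 kg at 16%.
Pro-rata value split: in-quota = €419,982.72 × 2,673/5,087 = €220,682.88; over-quota = €419,982.72 − €220,682.88 = €199,299.84.
In-quota duty = €220,682.88 × 5% = €11,034.14. Over-quota duty = €199,299.84 × 16% = €31,887.97.
Line duty = €11,034.14 + €31,887.97 = €42,922.11.
Line 4 (7725.54, Casia, 3,262 units, €424,451.44):
Base rate for 7725.54 is €0.08/unit.
Duty = 3,262 × €0.08 = €260.96.
Total = €4,681.46 + €11,286.34 + €42,922.11 + €260.96 = €59,150.87.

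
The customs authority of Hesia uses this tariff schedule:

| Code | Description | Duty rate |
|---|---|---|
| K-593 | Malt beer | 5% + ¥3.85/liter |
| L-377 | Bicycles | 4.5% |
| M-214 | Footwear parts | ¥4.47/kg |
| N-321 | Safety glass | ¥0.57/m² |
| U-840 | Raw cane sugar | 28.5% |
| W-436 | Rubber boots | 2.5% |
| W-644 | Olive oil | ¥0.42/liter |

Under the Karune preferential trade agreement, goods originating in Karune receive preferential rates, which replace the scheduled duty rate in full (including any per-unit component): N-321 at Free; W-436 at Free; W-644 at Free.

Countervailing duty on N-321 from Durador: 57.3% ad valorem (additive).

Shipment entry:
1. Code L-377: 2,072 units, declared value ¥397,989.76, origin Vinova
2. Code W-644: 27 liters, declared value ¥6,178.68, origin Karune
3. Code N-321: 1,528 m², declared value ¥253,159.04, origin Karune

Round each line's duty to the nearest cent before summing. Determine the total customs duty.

Line 1 (L-377, Vinova, 2,072 units, ¥397,989.76):
Base rate for L-377 is 4.5%.
Duty = ¥397,989.76 × 4.5% = ¥17,909.54.
Line 2 (W-644, Karune, 27 liters, ¥6,178.68):
Base rate for W-644 is ¥0.42/liter.
Origin Karune qualifies under the Hesia–Karune agreement and W-644 is covered: preferential rate Free applies instead.
Duty = ¥6,178.68 × 0% = ¥0.00.
Line 3 (N-321, Karune, 1,528 m², ¥253,159.04):
Base rate for N-321 is ¥0.57/m².
Origin Karune qualifies under the Hesia–Karune agreement and N-321 is covered: preferential rate Free applies instead.
The additional-duty order on N-321 targets Durador, not Karune; it does not apply.
Duty = ¥253,159.04 × 0% = ¥0.00.
Total = ¥17,909.54 + ¥0.00 + ¥0.00 = ¥17,909.54.

¥17,909.54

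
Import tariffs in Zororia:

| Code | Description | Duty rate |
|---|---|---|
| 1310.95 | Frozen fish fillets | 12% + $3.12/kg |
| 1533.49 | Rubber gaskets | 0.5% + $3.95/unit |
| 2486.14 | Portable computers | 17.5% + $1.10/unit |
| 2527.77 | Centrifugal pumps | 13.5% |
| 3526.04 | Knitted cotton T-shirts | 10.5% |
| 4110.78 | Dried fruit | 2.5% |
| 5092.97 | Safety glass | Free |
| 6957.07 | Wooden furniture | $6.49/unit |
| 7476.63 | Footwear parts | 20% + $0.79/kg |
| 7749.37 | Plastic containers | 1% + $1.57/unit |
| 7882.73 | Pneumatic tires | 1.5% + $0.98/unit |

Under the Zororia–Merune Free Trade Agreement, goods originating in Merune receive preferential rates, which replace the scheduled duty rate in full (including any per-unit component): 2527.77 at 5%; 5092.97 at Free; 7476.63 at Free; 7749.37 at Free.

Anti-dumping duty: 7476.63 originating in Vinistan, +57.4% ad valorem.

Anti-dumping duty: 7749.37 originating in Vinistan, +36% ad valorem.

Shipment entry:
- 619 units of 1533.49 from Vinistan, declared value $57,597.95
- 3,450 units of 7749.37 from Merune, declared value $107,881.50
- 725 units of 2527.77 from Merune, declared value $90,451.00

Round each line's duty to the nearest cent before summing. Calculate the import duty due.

Line 1 (1533.49, Vinistan, 619 units, $57,597.95):
Base rate for 1533.49 is 0.5% + $3.95/unit.
Duty = $57,597.95 × 0.5% + 619 × $3.95 = $2,733.04.
Line 2 (7749.37, Merune, 3,450 units, $107,881.50):
Base rate for 7749.37 is 1% + $1.57/unit.
Origin Merune qualifies under the Zororia–Merune agreement and 7749.37 is covered: preferential rate Free applies instead.
The additional-duty order on 7749.37 targets Vinistan, not Merune; it does not apply.
Duty = $107,881.50 × 0% = $0.00.
Line 3 (2527.77, Merune, 725 units, $90,451.00):
Base rate for 2527.77 is 13.5%.
Origin Merune qualifies under the Zororia–Merune agreement and 2527.77 is covered: preferential rate 5% applies instead.
Duty = $90,451.00 × 5% = $4,522.55.
Total = $2,733.04 + $0.00 + $4,522.55 = $7,255.59.

$7,255.59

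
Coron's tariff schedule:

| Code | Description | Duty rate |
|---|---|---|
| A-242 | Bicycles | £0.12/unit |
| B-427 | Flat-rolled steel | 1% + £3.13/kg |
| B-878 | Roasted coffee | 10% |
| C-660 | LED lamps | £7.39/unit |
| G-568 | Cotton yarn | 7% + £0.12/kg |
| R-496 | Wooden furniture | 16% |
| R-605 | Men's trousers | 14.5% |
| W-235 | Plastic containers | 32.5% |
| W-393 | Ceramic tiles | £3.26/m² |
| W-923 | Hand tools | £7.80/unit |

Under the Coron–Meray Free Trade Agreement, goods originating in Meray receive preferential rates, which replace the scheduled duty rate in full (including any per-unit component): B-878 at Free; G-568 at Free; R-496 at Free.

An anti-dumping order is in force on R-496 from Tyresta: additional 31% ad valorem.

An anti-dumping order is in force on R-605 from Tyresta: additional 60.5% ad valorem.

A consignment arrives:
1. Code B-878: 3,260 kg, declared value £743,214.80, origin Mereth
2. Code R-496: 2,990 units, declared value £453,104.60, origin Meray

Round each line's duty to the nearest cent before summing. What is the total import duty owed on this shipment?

Line 1 (B-878, Mereth, 3,260 kg, £743,214.80):
Base rate for B-878 is 10%.
B-878 has an FTA preferential rate, but origin Mereth is not Meray; base rate stands.
Duty = £743,214.80 × 10% = £74,321.48.
Line 2 (R-496, Meray, 2,990 units, £453,104.60):
Base rate for R-496 is 16%.
Origin Meray qualifies under the Coron–Meray agreement and R-496 is covered: preferential rate Free applies instead.
The additional-duty order on R-496 targets Tyresta, not Meray; it does not apply.
Duty = £453,104.60 × 0% = £0.00.
Total = £74,321.48 + £0.00 = £74,321.48.

£74,321.48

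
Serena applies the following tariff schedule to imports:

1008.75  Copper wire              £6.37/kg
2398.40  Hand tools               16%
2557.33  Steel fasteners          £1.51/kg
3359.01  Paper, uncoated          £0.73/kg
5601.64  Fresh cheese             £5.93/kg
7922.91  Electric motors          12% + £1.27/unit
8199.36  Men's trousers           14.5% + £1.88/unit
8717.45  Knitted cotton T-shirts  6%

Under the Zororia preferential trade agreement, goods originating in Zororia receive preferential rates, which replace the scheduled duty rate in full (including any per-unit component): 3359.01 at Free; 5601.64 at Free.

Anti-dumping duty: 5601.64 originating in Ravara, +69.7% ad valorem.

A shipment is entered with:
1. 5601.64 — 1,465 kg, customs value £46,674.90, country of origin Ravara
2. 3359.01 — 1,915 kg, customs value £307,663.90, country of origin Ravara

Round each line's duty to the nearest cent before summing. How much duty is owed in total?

£42,617.81

Line 1 (5601.64, Ravara, 1,465 kg, £46,674.90):
Base rate for 5601.64 is £5.93/kg.
5601.64 has an FTA preferential rate, but origin Ravara is not Zororia; base rate stands.
Additional duty on 5601.64 from Ravara: +69.7% ad valorem. Applied ad valorem rate = 69.7%.
Duty = £46,674.90 × 69.7% + 1,465 × £5.93 = £41,219.86.
Line 2 (3359.01, Ravara, 1,915 kg, £307,663.90):
Base rate for 3359.01 is £0.73/kg.
3359.01 has an FTA preferential rate, but origin Ravara is not Zororia; base rate stands.
Duty = 1,915 × £0.73 = £1,397.95.
Total = £41,219.86 + £1,397.95 = £42,617.81.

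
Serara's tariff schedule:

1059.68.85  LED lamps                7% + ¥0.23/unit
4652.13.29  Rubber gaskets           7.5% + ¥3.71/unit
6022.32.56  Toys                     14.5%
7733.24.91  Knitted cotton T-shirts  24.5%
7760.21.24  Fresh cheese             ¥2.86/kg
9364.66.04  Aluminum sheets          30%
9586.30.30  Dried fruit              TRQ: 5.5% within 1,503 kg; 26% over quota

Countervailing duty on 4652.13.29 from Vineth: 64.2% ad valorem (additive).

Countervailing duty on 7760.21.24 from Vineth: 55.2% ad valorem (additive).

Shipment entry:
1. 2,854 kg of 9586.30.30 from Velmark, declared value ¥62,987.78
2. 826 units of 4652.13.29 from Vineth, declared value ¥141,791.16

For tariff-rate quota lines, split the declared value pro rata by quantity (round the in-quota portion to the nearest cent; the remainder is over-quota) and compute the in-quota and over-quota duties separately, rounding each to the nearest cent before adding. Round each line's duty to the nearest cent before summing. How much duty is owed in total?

¥114,305.45

Line 1 (9586.30.30, Velmark, 2,854 kg, ¥62,987.78):
Code 9586.30.30 is under a tariff-rate quota (threshold 1,503 kg). In-quota: 1,503 kg at 5.5%; over-quota: 1,351 kg at 26%.
Pro-rata value split: in-quota = ¥62,987.78 × 1,503/2,854 = ¥33,171.21; over-quota = ¥62,987.78 − ¥33,171.21 = ¥29,816.57.
In-quota duty = ¥33,171.21 × 5.5% = ¥1,824.42. Over-quota duty = ¥29,816.57 × 26% = ¥7,752.31.
Line duty = ¥1,824.42 + ¥7,752.31 = ¥9,576.73.
Line 2 (4652.13.29, Vineth, 826 units, ¥141,791.16):
Base rate for 4652.13.29 is 7.5% + ¥3.71/unit.
Additional duty on 4652.13.29 from Vineth: +64.2%. Applied ad valorem rate: 7.5% + 64.2% = 71.7%.
Duty = ¥141,791.16 × 71.7% + 826 × ¥3.71 = ¥104,728.72.
Total = ¥9,576.73 + ¥104,728.72 = ¥114,305.45.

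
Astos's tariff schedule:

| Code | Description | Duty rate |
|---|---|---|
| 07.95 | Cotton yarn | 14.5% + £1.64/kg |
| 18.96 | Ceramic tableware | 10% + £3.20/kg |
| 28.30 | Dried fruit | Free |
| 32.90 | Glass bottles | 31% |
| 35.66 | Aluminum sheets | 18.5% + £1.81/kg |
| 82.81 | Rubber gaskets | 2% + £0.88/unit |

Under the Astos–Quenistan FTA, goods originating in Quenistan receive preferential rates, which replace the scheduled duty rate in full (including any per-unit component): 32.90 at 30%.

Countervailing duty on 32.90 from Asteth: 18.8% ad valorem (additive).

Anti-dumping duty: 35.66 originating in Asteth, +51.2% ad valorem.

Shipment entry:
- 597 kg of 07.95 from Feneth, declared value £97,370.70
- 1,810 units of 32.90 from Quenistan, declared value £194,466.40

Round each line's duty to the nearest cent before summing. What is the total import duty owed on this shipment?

Line 1 (07.95, Feneth, 597 kg, £97,370.70):
Base rate for 07.95 is 14.5% + £1.64/kg.
Duty = £97,370.70 × 14.5% + 597 × £1.64 = £15,097.83.
Line 2 (32.90, Quenistan, 1,810 units, £194,466.40):
Base rate for 32.90 is 31%.
Origin Quenistan qualifies under the Astos–Quenistan agreement and 32.90 is covered: preferential rate 30% applies instead.
The additional-duty order on 32.90 targets Asteth, not Quenistan; it does not apply.
Duty = £194,466.40 × 30% = £58,339.92.
Total = £15,097.83 + £58,339.92 = £73,437.75.

£73,437.75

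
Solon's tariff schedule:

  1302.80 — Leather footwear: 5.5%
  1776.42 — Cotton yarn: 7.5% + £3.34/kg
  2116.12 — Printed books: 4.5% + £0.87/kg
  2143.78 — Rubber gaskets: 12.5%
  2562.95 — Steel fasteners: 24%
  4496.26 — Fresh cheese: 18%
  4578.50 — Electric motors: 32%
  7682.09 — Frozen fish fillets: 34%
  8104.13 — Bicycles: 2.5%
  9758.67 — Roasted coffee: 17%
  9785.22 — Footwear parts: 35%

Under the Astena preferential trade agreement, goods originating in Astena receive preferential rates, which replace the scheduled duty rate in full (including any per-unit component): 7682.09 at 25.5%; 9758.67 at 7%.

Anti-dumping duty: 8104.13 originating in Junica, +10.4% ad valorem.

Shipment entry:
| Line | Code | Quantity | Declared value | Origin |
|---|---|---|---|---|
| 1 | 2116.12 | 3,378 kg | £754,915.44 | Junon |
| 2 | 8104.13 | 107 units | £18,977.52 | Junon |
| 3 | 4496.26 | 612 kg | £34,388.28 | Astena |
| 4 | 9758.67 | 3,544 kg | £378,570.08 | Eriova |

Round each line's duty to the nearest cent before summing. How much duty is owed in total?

Line 1 (2116.12, Junon, 3,378 kg, £754,915.44):
Base rate for 2116.12 is 4.5% + £0.87/kg.
Duty = £754,915.44 × 4.5% + 3,378 × £0.87 = £36,910.05.
Line 2 (8104.13, Junon, 107 units, £18,977.52):
Base rate for 8104.13 is 2.5%.
The additional-duty order on 8104.13 targets Junica, not Junon; it does not apply.
Duty = £18,977.52 × 2.5% = £474.44.
Line 3 (4496.26, Astena, 612 kg, £34,388.28):
Base rate for 4496.26 is 18%.
Origin Astena is the FTA partner but 4496.26 is not on the preference list; base rate stands.
Duty = £34,388.28 × 18% = £6,189.89.
Line 4 (9758.67, Eriova, 3,544 kg, £378,570.08):
Base rate for 9758.67 is 17%.
9758.67 has an FTA preferential rate, but origin Eriova is not Astena; base rate stands.
Duty = £378,570.08 × 17% = £64,356.91.
Total = £36,910.05 + £474.44 + £6,189.89 + £64,356.91 = £107,931.29.

£107,931.29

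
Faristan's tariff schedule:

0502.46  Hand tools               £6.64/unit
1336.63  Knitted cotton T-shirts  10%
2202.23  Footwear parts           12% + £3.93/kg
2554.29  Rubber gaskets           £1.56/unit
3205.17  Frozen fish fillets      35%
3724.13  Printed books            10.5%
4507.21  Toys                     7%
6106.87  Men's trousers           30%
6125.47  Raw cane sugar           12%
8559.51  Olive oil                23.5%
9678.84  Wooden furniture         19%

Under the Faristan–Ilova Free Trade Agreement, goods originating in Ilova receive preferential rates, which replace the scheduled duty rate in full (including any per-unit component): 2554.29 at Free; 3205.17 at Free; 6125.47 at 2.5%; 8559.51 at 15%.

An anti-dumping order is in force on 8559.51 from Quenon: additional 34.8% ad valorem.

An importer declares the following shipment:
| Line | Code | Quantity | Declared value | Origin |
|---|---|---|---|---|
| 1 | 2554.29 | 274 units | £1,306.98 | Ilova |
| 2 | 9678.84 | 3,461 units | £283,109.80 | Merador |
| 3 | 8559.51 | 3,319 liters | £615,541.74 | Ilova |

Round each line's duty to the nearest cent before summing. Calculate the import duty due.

Line 1 (2554.29, Ilova, 274 units, £1,306.98):
Base rate for 2554.29 is £1.56/unit.
Origin Ilova qualifies under the Faristan–Ilova agreement and 2554.29 is covered: preferential rate Free applies instead.
Duty = £1,306.98 × 0% = £0.00.
Line 2 (9678.84, Merador, 3,461 units, £283,109.80):
Base rate for 9678.84 is 19%.
Duty = £283,109.80 × 19% = £53,790.86.
Line 3 (8559.51, Ilova, 3,319 liters, £615,541.74):
Base rate for 8559.51 is 23.5%.
Origin Ilova qualifies under the Faristan–Ilova agreement and 8559.51 is covered: preferential rate 15% applies instead.
The additional-duty order on 8559.51 targets Quenon, not Ilova; it does not apply.
Duty = £615,541.74 × 15% = £92,331.26.
Total = £0.00 + £53,790.86 + £92,331.26 = £146,122.12.

£146,122.12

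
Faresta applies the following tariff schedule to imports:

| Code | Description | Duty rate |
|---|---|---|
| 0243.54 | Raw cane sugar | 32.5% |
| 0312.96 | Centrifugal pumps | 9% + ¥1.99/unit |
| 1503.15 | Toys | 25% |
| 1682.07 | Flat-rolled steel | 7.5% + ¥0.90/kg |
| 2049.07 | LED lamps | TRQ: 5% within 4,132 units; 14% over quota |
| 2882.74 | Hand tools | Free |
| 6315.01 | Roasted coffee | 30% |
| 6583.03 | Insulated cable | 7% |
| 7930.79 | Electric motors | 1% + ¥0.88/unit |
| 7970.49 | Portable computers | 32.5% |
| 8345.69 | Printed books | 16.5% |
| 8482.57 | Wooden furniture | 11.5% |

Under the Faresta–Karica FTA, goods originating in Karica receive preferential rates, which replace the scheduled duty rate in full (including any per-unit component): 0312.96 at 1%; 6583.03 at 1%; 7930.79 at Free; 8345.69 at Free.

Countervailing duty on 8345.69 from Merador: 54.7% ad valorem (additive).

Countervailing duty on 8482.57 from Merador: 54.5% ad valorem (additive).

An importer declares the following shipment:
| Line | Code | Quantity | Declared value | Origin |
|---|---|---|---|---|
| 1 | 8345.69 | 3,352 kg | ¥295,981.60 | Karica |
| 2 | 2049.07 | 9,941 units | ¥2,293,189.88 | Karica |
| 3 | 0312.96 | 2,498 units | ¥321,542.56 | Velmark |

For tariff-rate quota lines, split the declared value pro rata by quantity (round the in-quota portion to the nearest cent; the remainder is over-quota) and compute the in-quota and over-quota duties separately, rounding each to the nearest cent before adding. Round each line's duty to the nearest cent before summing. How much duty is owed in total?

Line 1 (8345.69, Karica, 3,352 kg, ¥295,981.60):
Base rate for 8345.69 is 16.5%.
Origin Karica qualifies under the Faresta–Karica agreement and 8345.69 is covered: preferential rate Free applies instead.
The additional-duty order on 8345.69 targets Merador, not Karica; it does not apply.
Duty = ¥295,981.60 × 0% = ¥0.00.
Line 2 (2049.07, Karica, 9,941 units, ¥2,293,189.88):
Code 2049.07 is under a tariff-rate quota (threshold 4,132 units). In-quota: 4,132 units at 5%; over-quota: 5,809 units at 14%.
Pro-rata value split: in-quota = ¥2,293,189.88 × 4,132/9,941 = ¥953,169.76; over-quota = ¥2,293,189.88 − ¥953,169.76 = ¥1,340,020.12.
In-quota duty = ¥953,169.76 × 5% = ¥47,658.49. Over-quota duty = ¥1,340,020.12 × 14% = ¥187,602.82.
Line duty = ¥47,658.49 + ¥187,602.82 = ¥235,261.31.
Line 3 (0312.96, Velmark, 2,498 units, ¥321,542.56):
Base rate for 0312.96 is 9% + ¥1.99/unit.
0312.96 has an FTA preferential rate, but origin Velmark is not Karica; base rate stands.
Duty = ¥321,542.56 × 9% + 2,498 × ¥1.99 = ¥33,909.85.
Total = ¥0.00 + ¥235,261.31 + ¥33,909.85 = ¥269,171.16.

¥269,171.16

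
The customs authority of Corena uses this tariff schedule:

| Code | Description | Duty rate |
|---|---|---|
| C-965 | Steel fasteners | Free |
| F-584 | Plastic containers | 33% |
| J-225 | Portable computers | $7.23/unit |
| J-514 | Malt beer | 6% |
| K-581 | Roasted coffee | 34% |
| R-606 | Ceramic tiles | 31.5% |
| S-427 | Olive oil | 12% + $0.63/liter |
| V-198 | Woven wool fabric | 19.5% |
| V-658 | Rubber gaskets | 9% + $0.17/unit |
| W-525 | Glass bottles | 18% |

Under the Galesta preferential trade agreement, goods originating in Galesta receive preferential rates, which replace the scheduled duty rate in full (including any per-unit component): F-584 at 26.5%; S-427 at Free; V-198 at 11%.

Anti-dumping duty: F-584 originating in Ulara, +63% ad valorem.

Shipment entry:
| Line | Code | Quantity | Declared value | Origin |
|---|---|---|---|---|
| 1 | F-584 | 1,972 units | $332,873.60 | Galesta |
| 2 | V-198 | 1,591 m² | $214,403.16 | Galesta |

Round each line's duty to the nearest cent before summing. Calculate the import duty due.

Line 1 (F-584, Galesta, 1,972 units, $332,873.60):
Base rate for F-584 is 33%.
Origin Galesta qualifies under the Corena–Galesta agreement and F-584 is covered: preferential rate 26.5% applies instead.
The additional-duty order on F-584 targets Ulara, not Galesta; it does not apply.
Duty = $332,873.60 × 26.5% = $88,211.50.
Line 2 (V-198, Galesta, 1,591 m², $214,403.16):
Base rate for V-198 is 19.5%.
Origin Galesta qualifies under the Corena–Galesta agreement and V-198 is covered: preferential rate 11% applies instead.
Duty = $214,403.16 × 11% = $23,584.35.
Total = $88,211.50 + $23,584.35 = $111,795.85.

$111,795.85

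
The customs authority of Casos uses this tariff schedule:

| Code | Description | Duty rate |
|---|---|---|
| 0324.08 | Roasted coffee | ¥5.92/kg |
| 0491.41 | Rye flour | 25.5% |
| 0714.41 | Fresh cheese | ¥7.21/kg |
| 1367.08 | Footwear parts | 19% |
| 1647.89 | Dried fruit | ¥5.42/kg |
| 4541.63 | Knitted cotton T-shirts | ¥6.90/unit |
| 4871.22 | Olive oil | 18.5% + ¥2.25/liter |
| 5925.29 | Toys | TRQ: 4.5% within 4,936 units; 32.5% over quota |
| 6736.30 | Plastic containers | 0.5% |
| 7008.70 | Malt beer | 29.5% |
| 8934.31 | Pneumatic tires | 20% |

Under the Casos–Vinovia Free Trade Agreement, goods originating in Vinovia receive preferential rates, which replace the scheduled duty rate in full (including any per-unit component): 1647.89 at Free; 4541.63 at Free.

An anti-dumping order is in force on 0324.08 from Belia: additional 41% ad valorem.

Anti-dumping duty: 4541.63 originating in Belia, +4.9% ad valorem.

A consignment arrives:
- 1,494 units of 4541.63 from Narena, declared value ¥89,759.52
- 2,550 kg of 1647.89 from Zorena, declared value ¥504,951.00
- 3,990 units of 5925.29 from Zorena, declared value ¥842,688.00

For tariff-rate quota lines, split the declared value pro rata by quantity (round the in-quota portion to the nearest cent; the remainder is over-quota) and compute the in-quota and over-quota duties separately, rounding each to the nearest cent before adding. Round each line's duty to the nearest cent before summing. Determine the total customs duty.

Line 1 (4541.63, Narena, 1,494 units, ¥89,759.52):
Base rate for 4541.63 is ¥6.90/unit.
4541.63 has an FTA preferential rate, but origin Narena is not Vinovia; base rate stands.
The additional-duty order on 4541.63 targets Belia, not Narena; it does not apply.
Duty = 1,494 × ¥6.90 = ¥10,308.60.
Line 2 (1647.89, Zorena, 2,550 kg, ¥504,951.00):
Base rate for 1647.89 is ¥5.42/kg.
1647.89 has an FTA preferential rate, but origin Zorena is not Vinovia; base rate stands.
Duty = 2,550 × ¥5.42 = ¥13,821.00.
Line 3 (5925.29, Zorena, 3,990 units, ¥842,688.00):
Code 5925.29 is under a tariff-rate quota (threshold 4,936 units). Quantity 3,990 units is within the quota, so the in-quota rate 4.5% applies to the full value.
Duty = ¥842,688.00 × 4.5% = ¥37,920.96.
Total = ¥10,308.60 + ¥13,821.00 + ¥37,920.96 = ¥62,050.56.

¥62,050.56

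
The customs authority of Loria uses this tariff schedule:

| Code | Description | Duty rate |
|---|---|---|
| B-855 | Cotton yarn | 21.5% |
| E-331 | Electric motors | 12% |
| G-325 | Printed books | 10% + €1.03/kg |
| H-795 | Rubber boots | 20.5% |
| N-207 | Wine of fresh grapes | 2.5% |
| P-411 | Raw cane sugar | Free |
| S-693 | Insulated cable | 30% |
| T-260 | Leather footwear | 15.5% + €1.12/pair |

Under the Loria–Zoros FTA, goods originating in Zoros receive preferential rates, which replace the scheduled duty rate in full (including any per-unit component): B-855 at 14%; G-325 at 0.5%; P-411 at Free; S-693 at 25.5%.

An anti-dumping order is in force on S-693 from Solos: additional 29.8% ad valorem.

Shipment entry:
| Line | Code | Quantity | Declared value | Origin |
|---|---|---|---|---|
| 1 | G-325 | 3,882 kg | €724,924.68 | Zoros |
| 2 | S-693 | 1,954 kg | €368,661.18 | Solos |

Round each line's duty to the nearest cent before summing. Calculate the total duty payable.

Line 1 (G-325, Zoros, 3,882 kg, €724,924.68):
Base rate for G-325 is 10% + €1.03/kg.
Origin Zoros qualifies under the Loria–Zoros agreement and G-325 is covered: preferential rate 0.5% applies instead.
Duty = €724,924.68 × 0.5% = €3,624.62.
Line 2 (S-693, Solos, 1,954 kg, €368,661.18):
Base rate for S-693 is 30%.
S-693 has an FTA preferential rate, but origin Solos is not Zoros; base rate stands.
Additional duty on S-693 from Solos: +29.8%. Applied ad valorem rate: 30% + 29.8% = 59.8%.
Duty = €368,661.18 × 59.8% = €220,459.39.
Total = €3,624.62 + €220,459.39 = €224,084.01.

€224,084.01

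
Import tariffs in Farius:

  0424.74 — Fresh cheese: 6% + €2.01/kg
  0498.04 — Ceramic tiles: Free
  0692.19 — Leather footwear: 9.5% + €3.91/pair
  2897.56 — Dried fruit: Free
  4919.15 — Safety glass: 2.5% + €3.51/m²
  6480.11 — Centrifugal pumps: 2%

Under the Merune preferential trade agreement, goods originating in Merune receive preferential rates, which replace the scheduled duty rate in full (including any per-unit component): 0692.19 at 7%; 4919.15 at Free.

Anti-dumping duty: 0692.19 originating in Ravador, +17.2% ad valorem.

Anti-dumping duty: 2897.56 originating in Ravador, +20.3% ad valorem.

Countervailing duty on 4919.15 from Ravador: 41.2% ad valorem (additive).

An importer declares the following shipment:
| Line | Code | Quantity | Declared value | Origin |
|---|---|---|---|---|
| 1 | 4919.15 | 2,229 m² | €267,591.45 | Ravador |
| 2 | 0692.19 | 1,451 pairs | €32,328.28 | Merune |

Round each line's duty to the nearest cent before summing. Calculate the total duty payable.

€127,024.23

Line 1 (4919.15, Ravador, 2,229 m², €267,591.45):
Base rate for 4919.15 is 2.5% + €3.51/m².
4919.15 has an FTA preferential rate, but origin Ravador is not Merune; base rate stands.
Additional duty on 4919.15 from Ravador: +41.2%. Applied ad valorem rate: 2.5% + 41.2% = 43.7%.
Duty = €267,591.45 × 43.7% + 2,229 × €3.51 = €124,761.25.
Line 2 (0692.19, Merune, 1,451 pairs, €32,328.28):
Base rate for 0692.19 is 9.5% + €3.91/pair.
Origin Merune qualifies under the Farius–Merune agreement and 0692.19 is covered: preferential rate 7% applies instead.
The additional-duty order on 0692.19 targets Ravador, not Merune; it does not apply.
Duty = €32,328.28 × 7% = €2,262.98.
Total = €124,761.25 + €2,262.98 = €127,024.23.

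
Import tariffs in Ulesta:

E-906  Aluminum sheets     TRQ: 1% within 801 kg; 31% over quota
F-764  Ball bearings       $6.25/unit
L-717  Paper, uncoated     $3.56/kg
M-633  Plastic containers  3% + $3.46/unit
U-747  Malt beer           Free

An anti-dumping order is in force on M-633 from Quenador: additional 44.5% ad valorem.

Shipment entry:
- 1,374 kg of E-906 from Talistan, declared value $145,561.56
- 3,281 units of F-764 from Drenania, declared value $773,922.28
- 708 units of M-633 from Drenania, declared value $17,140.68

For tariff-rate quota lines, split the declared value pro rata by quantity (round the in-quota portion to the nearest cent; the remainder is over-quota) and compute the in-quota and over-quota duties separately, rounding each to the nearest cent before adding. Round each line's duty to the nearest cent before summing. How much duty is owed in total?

Line 1 (E-906, Talistan, 1,374 kg, $145,561.56):
Code E-906 is under a tariff-rate quota (threshold 801 kg). In-quota: 801 kg at 1%; over-quota: 573 kg at 31%.
Pro-rata value split: in-quota = $145,561.56 × 801/1,374 = $84,857.94; over-quota = $145,561.56 − $84,857.94 = $60,703.62.
In-quota duty = $84,857.94 × 1% = $848.58. Over-quota duty = $60,703.62 × 31% = $18,818.12.
Line duty = $848.58 + $18,818.12 = $19,666.70.
Line 2 (F-764, Drenania, 3,281 units, $773,922.28):
Base rate for F-764 is $6.25/unit.
Duty = 3,281 × $6.25 = $20,506.25.
Line 3 (M-633, Drenania, 708 units, $17,140.68):
Base rate for M-633 is 3% + $3.46/unit.
The additional-duty order on M-633 targets Quenador, not Drenania; it does not apply.
Duty = $17,140.68 × 3% + 708 × $3.46 = $2,963.90.
Total = $19,666.70 + $20,506.25 + $2,963.90 = $43,136.85.

$43,136.85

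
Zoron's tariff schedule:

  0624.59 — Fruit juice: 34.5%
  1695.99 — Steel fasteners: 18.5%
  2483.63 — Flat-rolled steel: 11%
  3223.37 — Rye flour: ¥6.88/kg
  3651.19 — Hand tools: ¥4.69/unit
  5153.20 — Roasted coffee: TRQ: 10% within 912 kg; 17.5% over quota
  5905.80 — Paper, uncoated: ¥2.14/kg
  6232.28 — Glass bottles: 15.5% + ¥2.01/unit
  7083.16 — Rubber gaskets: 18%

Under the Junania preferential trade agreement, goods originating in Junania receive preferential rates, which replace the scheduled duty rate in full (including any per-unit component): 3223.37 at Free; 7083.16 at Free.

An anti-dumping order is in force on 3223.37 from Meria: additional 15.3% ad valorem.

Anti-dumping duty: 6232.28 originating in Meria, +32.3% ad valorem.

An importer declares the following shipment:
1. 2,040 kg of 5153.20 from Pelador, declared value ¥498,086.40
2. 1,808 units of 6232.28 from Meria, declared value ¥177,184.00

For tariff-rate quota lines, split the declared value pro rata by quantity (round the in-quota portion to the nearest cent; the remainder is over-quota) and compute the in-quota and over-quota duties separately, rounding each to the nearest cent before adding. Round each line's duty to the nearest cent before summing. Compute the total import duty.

Line 1 (5153.20, Pelador, 2,040 kg, ¥498,086.40):
Code 5153.20 is under a tariff-rate quota (threshold 912 kg). In-quota: 912 kg at 10%; over-quota: 1,128 kg at 17.5%.
Pro-rata value split: in-quota = ¥498,086.40 × 912/2,040 = ¥222,673.92; over-quota = ¥498,086.40 − ¥222,673.92 = ¥275,412.48.
In-quota duty = ¥222,673.92 × 10% = ¥22,267.39. Over-quota duty = ¥275,412.48 × 17.5% = ¥48,197.18.
Line duty = ¥22,267.39 + ¥48,197.18 = ¥70,464.57.
Line 2 (6232.28, Meria, 1,808 units, ¥177,184.00):
Base rate for 6232.28 is 15.5% + ¥2.01/unit.
Additional duty on 6232.28 from Meria: +32.3%. Applied ad valorem rate: 15.5% + 32.3% = 47.8%.
Duty = ¥177,184.00 × 47.8% + 1,808 × ¥2.01 = ¥88,328.03.
Total = ¥70,464.57 + ¥88,328.03 = ¥158,792.60.

¥158,792.60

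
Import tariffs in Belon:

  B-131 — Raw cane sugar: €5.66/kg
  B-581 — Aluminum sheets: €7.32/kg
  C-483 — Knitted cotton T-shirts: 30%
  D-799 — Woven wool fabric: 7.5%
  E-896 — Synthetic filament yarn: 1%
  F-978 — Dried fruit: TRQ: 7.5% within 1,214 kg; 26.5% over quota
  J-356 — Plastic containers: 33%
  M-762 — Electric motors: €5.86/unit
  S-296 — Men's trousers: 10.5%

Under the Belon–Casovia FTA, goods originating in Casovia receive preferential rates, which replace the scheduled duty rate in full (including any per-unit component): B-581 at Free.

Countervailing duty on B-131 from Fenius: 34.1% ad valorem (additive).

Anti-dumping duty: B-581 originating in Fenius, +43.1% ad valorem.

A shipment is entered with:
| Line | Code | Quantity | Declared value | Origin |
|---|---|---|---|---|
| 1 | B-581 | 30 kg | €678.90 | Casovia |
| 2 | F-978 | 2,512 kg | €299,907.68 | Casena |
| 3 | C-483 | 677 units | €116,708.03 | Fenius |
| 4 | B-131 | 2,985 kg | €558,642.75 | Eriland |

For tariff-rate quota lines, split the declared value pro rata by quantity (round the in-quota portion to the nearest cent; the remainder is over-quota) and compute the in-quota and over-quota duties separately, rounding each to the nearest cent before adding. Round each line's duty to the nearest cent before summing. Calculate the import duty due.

Line 1 (B-581, Casovia, 30 kg, €678.90):
Base rate for B-581 is €7.32/kg.
Origin Casovia qualifies under the Belon–Casovia agreement and B-581 is covered: preferential rate Free applies instead.
The additional-duty order on B-581 targets Fenius, not Casovia; it does not apply.
Duty = €678.90 × 0% = €0.00.
Line 2 (F-978, Casena, 2,512 kg, €299,907.68):
Code F-978 is under a tariff-rate quota (threshold 1,214 kg). In-quota: 1,214 kg at 7.5%; over-quota: 1,298 kg at 26.5%.
Pro-rata value split: in-quota = €299,907.68 × 1,214/2,512 = €144,939.46; over-quota = €299,907.68 − €144,939.46 = €154,968.22.
In-quota duty = €144,939.46 × 7.5% = €10,870.46. Over-quota duty = €154,968.22 × 26.5% = €41,066.58.
Line duty = €10,870.46 + €41,066.58 = €51,937.04.
Line 3 (C-483, Fenius, 677 units, €116,708.03):
Base rate for C-483 is 30%.
Duty = €116,708.03 × 30% = €35,012.41.
Line 4 (B-131, Eriland, 2,985 kg, €558,642.75):
Base rate for B-131 is €5.66/kg.
The additional-duty order on B-131 targets Fenius, not Eriland; it does not apply.
Duty = 2,985 × €5.66 = €16,895.10.
Total = €0.00 + €51,937.04 + €35,012.41 + €16,895.10 = €103,844.55.

€103,844.55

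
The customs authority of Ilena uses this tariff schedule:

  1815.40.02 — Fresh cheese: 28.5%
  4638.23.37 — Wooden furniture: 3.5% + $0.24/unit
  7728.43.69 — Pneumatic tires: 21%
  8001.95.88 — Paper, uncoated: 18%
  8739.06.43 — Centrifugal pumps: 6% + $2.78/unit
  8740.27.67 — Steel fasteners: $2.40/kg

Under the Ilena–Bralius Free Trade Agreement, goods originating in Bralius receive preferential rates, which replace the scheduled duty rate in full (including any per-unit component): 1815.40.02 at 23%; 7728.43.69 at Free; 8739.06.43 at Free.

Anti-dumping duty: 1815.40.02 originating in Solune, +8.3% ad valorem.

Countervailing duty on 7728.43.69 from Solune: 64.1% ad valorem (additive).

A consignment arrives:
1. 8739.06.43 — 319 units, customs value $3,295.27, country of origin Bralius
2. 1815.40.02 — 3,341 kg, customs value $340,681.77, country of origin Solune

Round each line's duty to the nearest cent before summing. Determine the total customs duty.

$125,370.89

Line 1 (8739.06.43, Bralius, 319 units, $3,295.27):
Base rate for 8739.06.43 is 6% + $2.78/unit.
Origin Bralius qualifies under the Ilena–Bralius agreement and 8739.06.43 is covered: preferential rate Free applies instead.
Duty = $3,295.27 × 0% = $0.00.
Line 2 (1815.40.02, Solune, 3,341 kg, $340,681.77):
Base rate for 1815.40.02 is 28.5%.
1815.40.02 has an FTA preferential rate, but origin Solune is not Bralius; base rate stands.
Additional duty on 1815.40.02 from Solune: +8.3%. Applied ad valorem rate: 28.5% + 8.3% = 36.8%.
Duty = $340,681.77 × 36.8% = $125,370.89.
Total = $0.00 + $125,370.89 = $125,370.89.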